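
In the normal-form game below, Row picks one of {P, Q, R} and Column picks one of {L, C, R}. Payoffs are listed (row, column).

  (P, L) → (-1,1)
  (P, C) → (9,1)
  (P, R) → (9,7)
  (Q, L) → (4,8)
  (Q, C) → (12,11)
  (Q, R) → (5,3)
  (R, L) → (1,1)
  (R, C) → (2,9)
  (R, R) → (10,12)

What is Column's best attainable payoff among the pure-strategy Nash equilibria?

12

(Q, C) is a pure NE (Row: 12 ≥ 9; Column: 11 ≥ 8). Column gets 11.
(R, R) is a pure NE (Row: 10 ≥ 9; Column: 12 ≥ 9). Column gets 12.
Every other cell has a profitable deviation for at least one player. Highest of {11, 12} is 12.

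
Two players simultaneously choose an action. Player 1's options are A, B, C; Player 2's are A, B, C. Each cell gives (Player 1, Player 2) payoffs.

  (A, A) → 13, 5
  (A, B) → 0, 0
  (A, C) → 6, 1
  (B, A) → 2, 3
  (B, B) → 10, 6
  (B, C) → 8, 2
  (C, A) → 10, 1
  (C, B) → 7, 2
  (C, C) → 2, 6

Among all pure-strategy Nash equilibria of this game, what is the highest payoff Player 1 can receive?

Both A is a pure NE (Player 1: 13 ≥ 10; Player 2: 5 ≥ 1). Player 1 gets 13.
Both B is a pure NE (Player 1: 10 ≥ 7; Player 2: 6 ≥ 3). Player 1 gets 10.
Every other cell has a profitable deviation for at least one player. Highest of {13, 10} is 13.

13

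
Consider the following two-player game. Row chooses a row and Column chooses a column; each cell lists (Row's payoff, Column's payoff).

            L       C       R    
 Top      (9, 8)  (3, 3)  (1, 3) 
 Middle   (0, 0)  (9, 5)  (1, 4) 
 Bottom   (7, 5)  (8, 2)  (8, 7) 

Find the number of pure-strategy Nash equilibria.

(Top, L): Row gets 9 (best alternative 7); Column gets 8 (best alternative 3). Neither deviates — NE.
(Middle, C): Row gets 9 (best alternative 8); Column gets 5 (best alternative 4). Neither deviates — NE.
(Bottom, R): Row gets 8 (best alternative 1); Column gets 7 (best alternative 5). Neither deviates — NE.
(Top, R) is not a NE: Row would switch to Bottom (8 > 1).
No other cell survives both best-response checks, so there are 3 pure NE.

3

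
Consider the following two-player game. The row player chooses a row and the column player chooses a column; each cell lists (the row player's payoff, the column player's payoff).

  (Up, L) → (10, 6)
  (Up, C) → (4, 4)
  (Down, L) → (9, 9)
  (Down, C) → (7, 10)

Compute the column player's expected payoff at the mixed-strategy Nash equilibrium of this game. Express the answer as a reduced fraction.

The row player mixes with probability p on Up, chosen so the column player is indifferent: 6p + 9(1−p) = 4p + 10(1−p) gives p = 1/3.
The column player's expected payoff is 6·1/3 + 9·2/3 = 8.

8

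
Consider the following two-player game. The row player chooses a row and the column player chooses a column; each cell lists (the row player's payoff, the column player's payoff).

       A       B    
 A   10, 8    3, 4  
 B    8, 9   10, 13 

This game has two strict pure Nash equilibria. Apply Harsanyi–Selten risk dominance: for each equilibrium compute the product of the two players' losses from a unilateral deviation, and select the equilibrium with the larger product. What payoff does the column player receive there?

13

At both A: the row player loses 10 − 8 = 2 by deviating; the column player loses 8 − 4 = 4. Product = 2·4 = 8.
At both B: the row player loses 10 − 3 = 7 by deviating; the column player loses 13 − 9 = 4. Product = 7·4 = 28.
28 > 8, so both B is risk-dominant. The column player's payoff there is 13.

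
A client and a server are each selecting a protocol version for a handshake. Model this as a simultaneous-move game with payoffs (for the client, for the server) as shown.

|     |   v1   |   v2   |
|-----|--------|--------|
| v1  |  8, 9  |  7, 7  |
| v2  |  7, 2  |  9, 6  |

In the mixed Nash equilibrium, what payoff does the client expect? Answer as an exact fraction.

23/3

The server mixes with probability q on v1, chosen so the client is indifferent: 8q + 7(1−q) = 7q + 9(1−q) gives q = 2/3.
The client's expected payoff (from either row, since indifferent) is 8·2/3 + 7·1/3 = 23/3.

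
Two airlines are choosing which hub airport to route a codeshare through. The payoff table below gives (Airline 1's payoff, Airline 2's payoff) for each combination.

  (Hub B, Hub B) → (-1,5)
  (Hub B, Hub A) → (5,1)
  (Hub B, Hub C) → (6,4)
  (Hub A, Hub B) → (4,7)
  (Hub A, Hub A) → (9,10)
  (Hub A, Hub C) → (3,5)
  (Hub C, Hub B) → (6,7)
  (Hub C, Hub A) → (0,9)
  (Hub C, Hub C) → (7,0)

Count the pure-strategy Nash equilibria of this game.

1

Both Hub A: Airline 1 gets 9 (best alternative 5); Airline 2 gets 10 (best alternative 7). Neither deviates — NE.
Both Hub C is not a NE: Airline 2 would switch to Hub A (9 > 0).
No other cell survives both best-response checks, so there is 1 pure NE.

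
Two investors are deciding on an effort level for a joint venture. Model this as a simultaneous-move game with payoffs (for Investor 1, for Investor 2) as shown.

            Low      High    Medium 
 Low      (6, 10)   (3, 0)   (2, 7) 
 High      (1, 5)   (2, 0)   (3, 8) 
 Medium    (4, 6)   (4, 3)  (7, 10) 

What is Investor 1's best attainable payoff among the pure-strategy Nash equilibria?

Both Low is a pure NE (Investor 1: 6 ≥ 4; Investor 2: 10 ≥ 7). Investor 1 gets 6.
Both Medium is a pure NE (Investor 1: 7 ≥ 3; Investor 2: 10 ≥ 6). Investor 1 gets 7.
Every other cell has a profitable deviation for at least one player. Highest of {6, 7} is 7.

7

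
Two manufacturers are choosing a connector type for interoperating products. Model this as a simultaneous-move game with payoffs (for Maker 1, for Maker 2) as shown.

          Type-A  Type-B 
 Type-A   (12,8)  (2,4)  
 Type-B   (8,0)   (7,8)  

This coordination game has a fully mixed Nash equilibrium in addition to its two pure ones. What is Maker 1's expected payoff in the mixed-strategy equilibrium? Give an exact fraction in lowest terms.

68/9

Maker 2 mixes with probability q on Type-A, chosen so Maker 1 is indifferent: 12q + 2(1−q) = 8q + 7(1−q) gives q = 5/9.
Maker 1's expected payoff (from either row, since indifferent) is 12·5/9 + 2·4/9 = 68/9.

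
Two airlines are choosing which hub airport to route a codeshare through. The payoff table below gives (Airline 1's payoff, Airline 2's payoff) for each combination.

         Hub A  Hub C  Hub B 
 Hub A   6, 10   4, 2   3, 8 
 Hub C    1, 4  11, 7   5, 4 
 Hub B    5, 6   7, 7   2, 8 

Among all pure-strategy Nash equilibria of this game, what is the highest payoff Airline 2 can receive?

Both Hub A is a pure NE (Airline 1: 6 ≥ 5; Airline 2: 10 ≥ 8). Airline 2 gets 10.
Both Hub C is a pure NE (Airline 1: 11 ≥ 7; Airline 2: 7 ≥ 4). Airline 2 gets 7.
Every other cell has a profitable deviation for at least one player. Highest of {10, 7} is 10.

10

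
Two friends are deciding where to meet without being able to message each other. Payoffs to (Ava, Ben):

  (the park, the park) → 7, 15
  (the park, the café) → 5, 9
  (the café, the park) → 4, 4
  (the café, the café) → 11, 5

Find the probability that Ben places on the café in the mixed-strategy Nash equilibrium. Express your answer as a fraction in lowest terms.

Ben's mix q on the park must make Ava indifferent between the park and the café.
Ava's payoff from the park: 7q + 5(1−q). From the café: 4q + 11(1−q).
Set equal: 3q = 6(1−q) → q = 6/9 = 2/3.
Probability on the café is 1 − 2/3 = 1/3.

1/3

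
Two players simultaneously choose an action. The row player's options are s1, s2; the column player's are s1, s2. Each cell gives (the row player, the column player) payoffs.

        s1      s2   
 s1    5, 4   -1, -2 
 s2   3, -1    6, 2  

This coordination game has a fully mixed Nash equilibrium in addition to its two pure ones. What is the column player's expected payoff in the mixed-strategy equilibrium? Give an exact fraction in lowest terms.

The row player mixes with probability p on s1, chosen so the column player is indifferent: 4p + (-1)(1−p) = (-2)p + 2(1−p) gives p = 1/3.
The column player's expected payoff is 4·1/3 + (-1)·2/3 = 2/3.

2/3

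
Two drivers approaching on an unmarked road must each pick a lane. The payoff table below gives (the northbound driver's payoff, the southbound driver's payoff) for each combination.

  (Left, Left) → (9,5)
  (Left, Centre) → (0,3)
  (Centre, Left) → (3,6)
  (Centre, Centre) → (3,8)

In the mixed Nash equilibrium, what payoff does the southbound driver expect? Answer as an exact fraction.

The northbound driver mixes with probability p on Left, chosen so the southbound driver is indifferent: 5p + 6(1−p) = 3p + 8(1−p) gives p = 1/2.
The southbound driver's expected payoff is 5·1/2 + 6·1/2 = 11/2.

11/2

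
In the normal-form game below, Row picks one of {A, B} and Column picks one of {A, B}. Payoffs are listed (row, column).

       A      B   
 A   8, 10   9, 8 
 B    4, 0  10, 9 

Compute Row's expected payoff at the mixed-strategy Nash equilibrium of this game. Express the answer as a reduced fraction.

44/5

Column mixes with probability q on A, chosen so Row is indifferent: 8q + 9(1−q) = 4q + 10(1−q) gives q = 1/5.
Row's expected payoff (from either row, since indifferent) is 8·1/5 + 9·4/5 = 44/5.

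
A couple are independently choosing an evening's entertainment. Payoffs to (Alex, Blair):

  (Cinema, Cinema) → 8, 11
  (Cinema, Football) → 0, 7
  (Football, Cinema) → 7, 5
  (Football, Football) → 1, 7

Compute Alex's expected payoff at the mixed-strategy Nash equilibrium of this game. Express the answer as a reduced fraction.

Blair mixes with probability q on Cinema, chosen so Alex is indifferent: 8q + 0(1−q) = 7q + 1(1−q) gives q = 1/2.
Alex's expected payoff (from either row, since indifferent) is 8·1/2 + 0·1/2 = 4.

4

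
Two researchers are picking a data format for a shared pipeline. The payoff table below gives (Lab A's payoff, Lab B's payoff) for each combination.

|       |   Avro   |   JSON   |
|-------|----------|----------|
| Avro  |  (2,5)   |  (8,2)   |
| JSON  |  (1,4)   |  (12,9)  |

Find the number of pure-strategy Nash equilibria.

Both Avro: Lab A gets 2 (best alternative 1); Lab B gets 5 (best alternative 2). Neither deviates — NE.
Both JSON: Lab A gets 12 (best alternative 8); Lab B gets 9 (best alternative 4). Neither deviates — NE.
(Avro, JSON) is not a NE: Lab A would switch to JSON (12 > 8).
No other cell survives both best-response checks, so there are 2 pure NE.

2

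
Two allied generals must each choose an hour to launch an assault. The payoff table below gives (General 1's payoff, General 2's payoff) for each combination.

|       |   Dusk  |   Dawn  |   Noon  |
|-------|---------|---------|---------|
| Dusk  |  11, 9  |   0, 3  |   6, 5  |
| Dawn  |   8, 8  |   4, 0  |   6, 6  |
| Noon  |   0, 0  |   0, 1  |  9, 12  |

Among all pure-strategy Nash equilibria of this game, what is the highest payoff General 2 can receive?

Both Dusk is a pure NE (General 1: 11 ≥ 8; General 2: 9 ≥ 5). General 2 gets 9.
Both Noon is a pure NE (General 1: 9 ≥ 6; General 2: 12 ≥ 1). General 2 gets 12.
Every other cell has a profitable deviation for at least one player. Highest of {9, 12} is 12.

12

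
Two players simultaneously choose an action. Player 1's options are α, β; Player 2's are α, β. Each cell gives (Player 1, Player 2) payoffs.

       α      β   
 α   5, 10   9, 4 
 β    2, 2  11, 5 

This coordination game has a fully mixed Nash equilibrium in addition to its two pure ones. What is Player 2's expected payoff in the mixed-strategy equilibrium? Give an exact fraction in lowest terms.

14/3

Player 1 mixes with probability p on α, chosen so Player 2 is indifferent: 10p + 2(1−p) = 4p + 5(1−p) gives p = 1/3.
Player 2's expected payoff is 10·1/3 + 2·2/3 = 14/3.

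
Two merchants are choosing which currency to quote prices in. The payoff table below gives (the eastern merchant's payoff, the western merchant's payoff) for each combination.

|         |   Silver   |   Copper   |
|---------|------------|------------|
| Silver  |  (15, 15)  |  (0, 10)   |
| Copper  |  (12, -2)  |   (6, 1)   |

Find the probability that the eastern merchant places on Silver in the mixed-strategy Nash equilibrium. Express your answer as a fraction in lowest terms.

The eastern merchant's mix p on Silver must make the western merchant indifferent between Silver and Copper.
The western merchant's payoff from Silver: 15p + (-2)(1−p). From Copper: 10p + 1(1−p).
Set equal: 5p = 3(1−p) → p = 3/8.

3/8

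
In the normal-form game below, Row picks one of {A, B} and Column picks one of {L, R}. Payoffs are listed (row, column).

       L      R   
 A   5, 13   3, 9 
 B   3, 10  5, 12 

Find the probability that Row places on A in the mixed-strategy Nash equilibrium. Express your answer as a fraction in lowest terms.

Row's mix p on A must make Column indifferent between L and R.
Column's payoff from L: 13p + 10(1−p). From R: 9p + 12(1−p).
Set equal: 4p = 2(1−p) → p = 2/6 = 1/3.

1/3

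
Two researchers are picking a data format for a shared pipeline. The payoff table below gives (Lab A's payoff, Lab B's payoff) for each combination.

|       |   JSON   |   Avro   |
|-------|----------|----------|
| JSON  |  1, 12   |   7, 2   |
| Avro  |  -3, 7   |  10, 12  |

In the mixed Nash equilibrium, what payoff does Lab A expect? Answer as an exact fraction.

31/7

Lab B mixes with probability q on JSON, chosen so Lab A is indifferent: 1q + 7(1−q) = (-3)q + 10(1−q) gives q = 3/7.
Lab A's expected payoff (from either row, since indifferent) is 1·3/7 + 7·4/7 = 31/7.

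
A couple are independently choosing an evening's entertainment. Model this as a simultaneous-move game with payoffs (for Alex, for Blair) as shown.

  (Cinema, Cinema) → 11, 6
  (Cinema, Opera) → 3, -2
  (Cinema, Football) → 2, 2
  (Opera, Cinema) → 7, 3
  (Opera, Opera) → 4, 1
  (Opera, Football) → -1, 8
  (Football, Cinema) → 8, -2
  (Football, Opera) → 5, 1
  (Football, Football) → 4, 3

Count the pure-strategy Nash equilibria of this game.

2

Both Cinema: Alex gets 11 (best alternative 8); Blair gets 6 (best alternative 2). Neither deviates — NE.
Both Football: Alex gets 4 (best alternative 2); Blair gets 3 (best alternative 1). Neither deviates — NE.
Both Opera is not a NE: Alex would switch to Football (5 > 4).
No other cell survives both best-response checks, so there are 2 pure NE.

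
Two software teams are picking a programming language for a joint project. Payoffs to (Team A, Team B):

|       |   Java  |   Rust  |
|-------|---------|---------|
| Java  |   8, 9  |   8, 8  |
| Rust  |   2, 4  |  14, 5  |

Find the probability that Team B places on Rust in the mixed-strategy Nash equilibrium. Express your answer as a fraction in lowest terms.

1/2

Team B's mix q on Java must make Team A indifferent between Java and Rust.
Team A's payoff from Java: 8q + 8(1−q). From Rust: 2q + 14(1−q).
Set equal: 6q = 6(1−q) → q = 6/12 = 1/2.
Probability on Rust is 1 − 1/2 = 1/2.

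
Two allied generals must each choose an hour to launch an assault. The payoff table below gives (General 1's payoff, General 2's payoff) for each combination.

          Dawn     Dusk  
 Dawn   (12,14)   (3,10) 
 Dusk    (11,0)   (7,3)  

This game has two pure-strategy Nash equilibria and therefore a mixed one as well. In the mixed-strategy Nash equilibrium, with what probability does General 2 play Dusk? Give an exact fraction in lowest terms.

General 2's mix q on Dawn must make General 1 indifferent between Dawn and Dusk.
General 1's payoff from Dawn: 12q + 3(1−q). From Dusk: 11q + 7(1−q).
Set equal: 1q = 4(1−q) → q = 4/5.
Probability on Dusk is 1 − 4/5 = 1/5.

1/5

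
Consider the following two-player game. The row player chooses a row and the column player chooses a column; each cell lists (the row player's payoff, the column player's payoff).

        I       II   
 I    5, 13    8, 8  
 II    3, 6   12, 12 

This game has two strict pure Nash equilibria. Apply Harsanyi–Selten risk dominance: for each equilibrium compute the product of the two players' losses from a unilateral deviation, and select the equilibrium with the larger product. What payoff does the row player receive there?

12

At both I: the row player loses 5 − 3 = 2 by deviating; the column player loses 13 − 8 = 5. Product = 2·5 = 10.
At both II: the row player loses 12 − 8 = 4 by deviating; the column player loses 12 − 6 = 6. Product = 4·6 = 24.
24 > 10, so both II is risk-dominant. The row player's payoff there is 12.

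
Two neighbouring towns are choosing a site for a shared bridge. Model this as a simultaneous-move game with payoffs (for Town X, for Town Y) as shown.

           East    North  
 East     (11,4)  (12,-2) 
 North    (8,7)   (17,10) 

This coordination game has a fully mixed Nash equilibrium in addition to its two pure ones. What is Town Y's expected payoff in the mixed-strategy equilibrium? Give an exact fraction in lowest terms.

Town X mixes with probability p on East, chosen so Town Y is indifferent: 4p + 7(1−p) = (-2)p + 10(1−p) gives p = 1/3.
Town Y's expected payoff is 4·1/3 + 7·2/3 = 6.

6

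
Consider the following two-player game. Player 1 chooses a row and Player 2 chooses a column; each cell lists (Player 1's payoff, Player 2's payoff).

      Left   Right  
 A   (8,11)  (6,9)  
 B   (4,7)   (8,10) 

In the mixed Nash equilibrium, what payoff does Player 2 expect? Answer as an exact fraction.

Player 1 mixes with probability p on A, chosen so Player 2 is indifferent: 11p + 7(1−p) = 9p + 10(1−p) gives p = 3/5.
Player 2's expected payoff is 11·3/5 + 7·2/5 = 47/5.

47/5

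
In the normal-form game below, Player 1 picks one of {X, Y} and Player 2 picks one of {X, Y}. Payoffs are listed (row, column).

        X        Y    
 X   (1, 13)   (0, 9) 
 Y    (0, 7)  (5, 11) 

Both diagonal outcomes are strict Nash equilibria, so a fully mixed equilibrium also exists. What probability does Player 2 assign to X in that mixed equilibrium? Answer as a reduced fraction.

Player 2's mix q on X must make Player 1 indifferent between X and Y.
Player 1's payoff from X: 1q + 0(1−q). From Y: 0q + 5(1−q).
Set equal: 1q = 5(1−q) → q = 5/6.

5/6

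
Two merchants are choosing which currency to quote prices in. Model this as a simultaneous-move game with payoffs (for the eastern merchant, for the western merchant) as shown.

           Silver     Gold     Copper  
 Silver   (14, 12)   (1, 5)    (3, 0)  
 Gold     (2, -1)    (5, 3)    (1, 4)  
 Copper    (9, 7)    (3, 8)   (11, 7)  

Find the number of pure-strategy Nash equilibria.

Both Silver: the eastern merchant gets 14 (best alternative 9); the western merchant gets 12 (best alternative 5). Neither deviates — NE.
Both Copper is not a NE: the western merchant would switch to Gold (8 > 7).
No other cell survives both best-response checks, so there is 1 pure NE.

1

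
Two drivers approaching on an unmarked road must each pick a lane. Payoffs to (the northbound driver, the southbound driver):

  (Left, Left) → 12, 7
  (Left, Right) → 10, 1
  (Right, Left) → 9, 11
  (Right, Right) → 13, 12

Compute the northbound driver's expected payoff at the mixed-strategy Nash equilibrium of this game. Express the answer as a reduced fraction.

11

The southbound driver mixes with probability q on Left, chosen so the northbound driver is indifferent: 12q + 10(1−q) = 9q + 13(1−q) gives q = 1/2.
The northbound driver's expected payoff (from either row, since indifferent) is 12·1/2 + 10·1/2 = 11.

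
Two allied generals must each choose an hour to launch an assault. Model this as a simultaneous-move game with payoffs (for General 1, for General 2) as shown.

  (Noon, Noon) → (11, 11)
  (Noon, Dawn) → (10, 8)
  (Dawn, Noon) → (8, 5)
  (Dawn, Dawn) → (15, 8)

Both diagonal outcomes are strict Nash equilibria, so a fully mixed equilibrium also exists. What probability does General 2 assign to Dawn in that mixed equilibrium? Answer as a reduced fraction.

3/8

General 2's mix q on Noon must make General 1 indifferent between Noon and Dawn.
General 1's payoff from Noon: 11q + 10(1−q). From Dawn: 8q + 15(1−q).
Set equal: 3q = 5(1−q) → q = 5/8.
Probability on Dawn is 1 − 5/8 = 3/8.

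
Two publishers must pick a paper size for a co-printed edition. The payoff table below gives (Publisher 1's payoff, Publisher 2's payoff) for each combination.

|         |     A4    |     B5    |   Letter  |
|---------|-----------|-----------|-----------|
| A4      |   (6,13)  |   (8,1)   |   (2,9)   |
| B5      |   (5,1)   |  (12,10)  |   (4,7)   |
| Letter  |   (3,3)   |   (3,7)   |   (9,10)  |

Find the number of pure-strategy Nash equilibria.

3

Both A4: Publisher 1 gets 6 (best alternative 5); Publisher 2 gets 13 (best alternative 9). Neither deviates — NE.
Both B5: Publisher 1 gets 12 (best alternative 8); Publisher 2 gets 10 (best alternative 7). Neither deviates — NE.
Both Letter: Publisher 1 gets 9 (best alternative 4); Publisher 2 gets 10 (best alternative 7). Neither deviates — NE.
(A4, Letter) is not a NE: Publisher 1 would switch to Letter (9 > 2).
No other cell survives both best-response checks, so there are 3 pure NE.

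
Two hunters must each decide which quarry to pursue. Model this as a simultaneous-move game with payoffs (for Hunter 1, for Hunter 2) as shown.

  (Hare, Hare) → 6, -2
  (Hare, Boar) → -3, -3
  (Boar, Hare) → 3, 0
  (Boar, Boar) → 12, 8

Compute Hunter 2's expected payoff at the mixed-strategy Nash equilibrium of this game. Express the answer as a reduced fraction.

Hunter 1 mixes with probability p on Hare, chosen so Hunter 2 is indifferent: (-2)p + 0(1−p) = (-3)p + 8(1−p) gives p = 8/9.
Hunter 2's expected payoff is (-2)·8/9 + 0·1/9 = -16/9.

-16/9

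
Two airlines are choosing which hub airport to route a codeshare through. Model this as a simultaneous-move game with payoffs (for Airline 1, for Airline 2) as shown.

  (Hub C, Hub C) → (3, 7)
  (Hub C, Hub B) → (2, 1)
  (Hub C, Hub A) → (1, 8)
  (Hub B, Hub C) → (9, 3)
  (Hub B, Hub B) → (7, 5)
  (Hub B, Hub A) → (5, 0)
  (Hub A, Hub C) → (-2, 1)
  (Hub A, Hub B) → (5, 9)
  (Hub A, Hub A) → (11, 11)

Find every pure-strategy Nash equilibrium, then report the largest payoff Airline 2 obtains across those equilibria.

Both Hub B is a pure NE (Airline 1: 7 ≥ 5; Airline 2: 5 ≥ 3). Airline 2 gets 5.
Both Hub A is a pure NE (Airline 1: 11 ≥ 5; Airline 2: 11 ≥ 9). Airline 2 gets 11.
Every other cell has a profitable deviation for at least one player. Highest of {5, 11} is 11.

11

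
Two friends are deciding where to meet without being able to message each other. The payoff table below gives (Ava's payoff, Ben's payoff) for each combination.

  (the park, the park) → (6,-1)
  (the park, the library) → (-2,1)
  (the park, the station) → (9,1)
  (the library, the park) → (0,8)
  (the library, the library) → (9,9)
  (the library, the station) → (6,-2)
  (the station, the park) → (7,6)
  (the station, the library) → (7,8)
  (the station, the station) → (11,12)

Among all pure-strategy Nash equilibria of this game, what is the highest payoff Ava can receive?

11

Both the library is a pure NE (Ava: 9 ≥ 7; Ben: 9 ≥ 8). Ava gets 9.
Both the station is a pure NE (Ava: 11 ≥ 9; Ben: 12 ≥ 8). Ava gets 11.
Every other cell has a profitable deviation for at least one player. Highest of {9, 11} is 11.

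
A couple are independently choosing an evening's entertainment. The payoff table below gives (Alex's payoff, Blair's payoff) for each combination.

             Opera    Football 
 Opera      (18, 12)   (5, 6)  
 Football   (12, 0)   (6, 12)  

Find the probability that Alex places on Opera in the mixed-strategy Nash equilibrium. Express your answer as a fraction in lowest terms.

Alex's mix p on Opera must make Blair indifferent between Opera and Football.
Blair's payoff from Opera: 12p + 0(1−p). From Football: 6p + 12(1−p).
Set equal: 6p = 12(1−p) → p = 12/18 = 2/3.

2/3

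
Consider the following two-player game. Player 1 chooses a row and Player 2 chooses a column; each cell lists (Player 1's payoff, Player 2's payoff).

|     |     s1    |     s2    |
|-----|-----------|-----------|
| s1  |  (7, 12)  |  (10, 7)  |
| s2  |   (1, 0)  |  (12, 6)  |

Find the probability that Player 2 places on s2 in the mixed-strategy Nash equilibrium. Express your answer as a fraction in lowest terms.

Player 2's mix q on s1 must make Player 1 indifferent between s1 and s2.
Player 1's payoff from s1: 7q + 10(1−q). From s2: 1q + 12(1−q).
Set equal: 6q = 2(1−q) → q = 2/8 = 1/4.
Probability on s2 is 1 − 1/4 = 3/4.

3/4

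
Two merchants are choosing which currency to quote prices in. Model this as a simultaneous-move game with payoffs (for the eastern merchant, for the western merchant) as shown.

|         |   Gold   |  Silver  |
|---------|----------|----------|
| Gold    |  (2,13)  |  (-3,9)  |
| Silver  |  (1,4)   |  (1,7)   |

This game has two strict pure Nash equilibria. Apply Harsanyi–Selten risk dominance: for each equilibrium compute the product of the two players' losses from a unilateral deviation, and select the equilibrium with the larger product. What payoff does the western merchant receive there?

7

At both Gold: the eastern merchant loses 2 − 1 = 1 by deviating; the western merchant loses 13 − 9 = 4. Product = 1·4 = 4.
At both Silver: the eastern merchant loses 1 − (-3) = 4 by deviating; the western merchant loses 7 − 4 = 3. Product = 4·3 = 12.
12 > 4, so both Silver is risk-dominant. The western merchant's payoff there is 7.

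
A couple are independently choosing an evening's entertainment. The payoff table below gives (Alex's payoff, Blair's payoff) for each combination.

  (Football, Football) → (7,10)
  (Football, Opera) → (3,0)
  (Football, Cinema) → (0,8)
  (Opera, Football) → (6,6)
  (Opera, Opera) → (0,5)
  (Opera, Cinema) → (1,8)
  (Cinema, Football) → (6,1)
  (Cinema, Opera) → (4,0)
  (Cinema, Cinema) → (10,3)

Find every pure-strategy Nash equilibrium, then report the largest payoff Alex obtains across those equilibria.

10

Both Football is a pure NE (Alex: 7 ≥ 6; Blair: 10 ≥ 8). Alex gets 7.
Both Cinema is a pure NE (Alex: 10 ≥ 1; Blair: 3 ≥ 1). Alex gets 10.
Every other cell has a profitable deviation for at least one player. Highest of {7, 10} is 10.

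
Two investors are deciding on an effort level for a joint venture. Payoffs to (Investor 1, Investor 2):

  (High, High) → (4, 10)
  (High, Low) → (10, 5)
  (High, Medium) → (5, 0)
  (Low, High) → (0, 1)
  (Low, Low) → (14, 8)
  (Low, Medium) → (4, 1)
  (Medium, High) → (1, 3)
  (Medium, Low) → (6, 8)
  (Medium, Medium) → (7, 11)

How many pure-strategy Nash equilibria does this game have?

Both High: Investor 1 gets 4 (best alternative 1); Investor 2 gets 10 (best alternative 5). Neither deviates — NE.
Both Low: Investor 1 gets 14 (best alternative 10); Investor 2 gets 8 (best alternative 1). Neither deviates — NE.
Both Medium: Investor 1 gets 7 (best alternative 5); Investor 2 gets 11 (best alternative 8). Neither deviates — NE.
(High, Low) is not a NE: Investor 1 would switch to Low (14 > 10).
No other cell survives both best-response checks, so there are 3 pure NE.

3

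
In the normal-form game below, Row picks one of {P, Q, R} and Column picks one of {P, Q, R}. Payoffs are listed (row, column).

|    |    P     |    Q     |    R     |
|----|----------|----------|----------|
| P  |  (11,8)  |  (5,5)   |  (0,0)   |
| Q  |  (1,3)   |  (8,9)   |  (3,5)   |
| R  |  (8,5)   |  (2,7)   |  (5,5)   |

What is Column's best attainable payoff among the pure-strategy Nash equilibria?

Both P is a pure NE (Row: 11 ≥ 8; Column: 8 ≥ 5). Column gets 8.
Both Q is a pure NE (Row: 8 ≥ 5; Column: 9 ≥ 5). Column gets 9.
Every other cell has a profitable deviation for at least one player. Highest of {8, 9} is 9.

9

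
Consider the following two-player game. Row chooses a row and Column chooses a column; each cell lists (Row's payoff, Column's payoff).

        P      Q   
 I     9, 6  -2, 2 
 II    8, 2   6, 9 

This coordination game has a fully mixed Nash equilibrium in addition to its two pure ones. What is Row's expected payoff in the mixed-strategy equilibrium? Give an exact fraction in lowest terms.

Column mixes with probability q on P, chosen so Row is indifferent: 9q + (-2)(1−q) = 8q + 6(1−q) gives q = 8/9.
Row's expected payoff (from either row, since indifferent) is 9·8/9 + (-2)·1/9 = 70/9.

70/9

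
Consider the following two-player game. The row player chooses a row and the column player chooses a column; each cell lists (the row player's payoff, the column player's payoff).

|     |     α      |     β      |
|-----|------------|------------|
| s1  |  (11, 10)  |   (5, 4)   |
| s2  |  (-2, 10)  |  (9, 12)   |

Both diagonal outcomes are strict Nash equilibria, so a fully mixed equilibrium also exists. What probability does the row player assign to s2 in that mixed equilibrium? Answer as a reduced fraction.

The row player's mix p on s1 must make the column player indifferent between α and β.
The column player's payoff from α: 10p + 10(1−p). From β: 4p + 12(1−p).
Set equal: 6p = 2(1−p) → p = 2/8 = 1/4.
Probability on s2 is 1 − 1/4 = 3/4.

3/4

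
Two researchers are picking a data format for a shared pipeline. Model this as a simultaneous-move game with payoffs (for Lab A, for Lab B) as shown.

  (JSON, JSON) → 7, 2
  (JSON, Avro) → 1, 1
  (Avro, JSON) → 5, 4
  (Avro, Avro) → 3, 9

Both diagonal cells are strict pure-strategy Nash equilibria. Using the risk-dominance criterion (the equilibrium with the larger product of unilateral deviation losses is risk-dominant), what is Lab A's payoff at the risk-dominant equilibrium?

3

At both JSON: Lab A loses 7 − 5 = 2 by deviating; Lab B loses 2 − 1 = 1. Product = 2·1 = 2.
At both Avro: Lab A loses 3 − 1 = 2 by deviating; Lab B loses 9 − 4 = 5. Product = 2·5 = 10.
10 > 2, so both Avro is risk-dominant. Lab A's payoff there is 3.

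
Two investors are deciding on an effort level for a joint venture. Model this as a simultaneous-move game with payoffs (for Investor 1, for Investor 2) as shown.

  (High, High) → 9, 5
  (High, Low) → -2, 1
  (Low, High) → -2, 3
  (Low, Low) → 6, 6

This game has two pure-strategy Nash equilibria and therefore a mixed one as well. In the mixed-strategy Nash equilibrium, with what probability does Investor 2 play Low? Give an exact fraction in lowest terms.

11/19

Investor 2's mix q on High must make Investor 1 indifferent between High and Low.
Investor 1's payoff from High: 9q + (-2)(1−q). From Low: (-2)q + 6(1−q).
Set equal: 11q = 8(1−q) → q = 8/19.
Probability on Low is 1 − 8/19 = 11/19.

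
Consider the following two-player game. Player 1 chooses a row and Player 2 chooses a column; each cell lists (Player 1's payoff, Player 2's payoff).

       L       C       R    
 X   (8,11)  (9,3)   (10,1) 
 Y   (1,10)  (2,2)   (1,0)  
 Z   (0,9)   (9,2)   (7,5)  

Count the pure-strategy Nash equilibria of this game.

(X, L): Player 1 gets 8 (best alternative 1); Player 2 gets 11 (best alternative 3). Neither deviates — NE.
(Y, C) is not a NE: Player 1 would switch to X (9 > 2).
No other cell survives both best-response checks, so there is 1 pure NE.

1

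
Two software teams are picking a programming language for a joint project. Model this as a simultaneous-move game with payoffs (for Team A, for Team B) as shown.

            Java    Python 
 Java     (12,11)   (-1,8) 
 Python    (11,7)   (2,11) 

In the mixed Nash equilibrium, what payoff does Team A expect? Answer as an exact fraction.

Team B mixes with probability q on Java, chosen so Team A is indifferent: 12q + (-1)(1−q) = 11q + 2(1−q) gives q = 3/4.
Team A's expected payoff (from either row, since indifferent) is 12·3/4 + (-1)·1/4 = 35/4.

35/4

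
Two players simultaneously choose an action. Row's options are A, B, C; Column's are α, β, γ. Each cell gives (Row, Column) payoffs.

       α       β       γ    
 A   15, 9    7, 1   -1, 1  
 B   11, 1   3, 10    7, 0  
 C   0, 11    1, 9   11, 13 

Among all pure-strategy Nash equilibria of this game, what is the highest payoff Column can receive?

13

(A, α) is a pure NE (Row: 15 ≥ 11; Column: 9 ≥ 1). Column gets 9.
(C, γ) is a pure NE (Row: 11 ≥ 7; Column: 13 ≥ 11). Column gets 13.
Every other cell has a profitable deviation for at least one player. Highest of {9, 13} is 13.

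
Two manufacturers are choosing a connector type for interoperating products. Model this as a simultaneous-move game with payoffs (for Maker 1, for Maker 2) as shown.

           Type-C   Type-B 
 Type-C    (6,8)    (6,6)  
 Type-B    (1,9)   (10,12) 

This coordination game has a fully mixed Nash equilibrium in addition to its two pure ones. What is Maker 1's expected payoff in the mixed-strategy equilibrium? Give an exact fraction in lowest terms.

Maker 2 mixes with probability q on Type-C, chosen so Maker 1 is indifferent: 6q + 6(1−q) = 1q + 10(1−q) gives q = 4/9.
Maker 1's expected payoff (from either row, since indifferent) is 6·4/9 + 6·5/9 = 6.

6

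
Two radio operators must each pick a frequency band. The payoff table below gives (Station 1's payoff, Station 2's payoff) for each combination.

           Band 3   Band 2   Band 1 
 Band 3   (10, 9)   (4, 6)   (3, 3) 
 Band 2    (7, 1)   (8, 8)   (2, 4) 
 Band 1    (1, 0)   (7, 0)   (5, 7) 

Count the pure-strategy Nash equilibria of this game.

3

Both Band 3: Station 1 gets 10 (best alternative 7); Station 2 gets 9 (best alternative 6). Neither deviates — NE.
Both Band 2: Station 1 gets 8 (best alternative 7); Station 2 gets 8 (best alternative 4). Neither deviates — NE.
Both Band 1: Station 1 gets 5 (best alternative 3); Station 2 gets 7 (best alternative 0). Neither deviates — NE.
(Band 1, Band 3) is not a NE: Station 1 would switch to Band 3 (10 > 1).
No other cell survives both best-response checks, so there are 3 pure NE.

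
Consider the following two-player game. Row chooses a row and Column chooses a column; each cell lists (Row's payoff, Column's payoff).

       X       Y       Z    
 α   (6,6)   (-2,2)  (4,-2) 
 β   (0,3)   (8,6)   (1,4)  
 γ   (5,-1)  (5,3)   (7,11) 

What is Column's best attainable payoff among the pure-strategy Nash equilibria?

11

(α, X) is a pure NE (Row: 6 ≥ 5; Column: 6 ≥ 2). Column gets 6.
(β, Y) is a pure NE (Row: 8 ≥ 5; Column: 6 ≥ 4). Column gets 6.
(γ, Z) is a pure NE (Row: 7 ≥ 4; Column: 11 ≥ 3). Column gets 11.
Every other cell has a profitable deviation for at least one player. Highest of {6, 6, 11} is 11.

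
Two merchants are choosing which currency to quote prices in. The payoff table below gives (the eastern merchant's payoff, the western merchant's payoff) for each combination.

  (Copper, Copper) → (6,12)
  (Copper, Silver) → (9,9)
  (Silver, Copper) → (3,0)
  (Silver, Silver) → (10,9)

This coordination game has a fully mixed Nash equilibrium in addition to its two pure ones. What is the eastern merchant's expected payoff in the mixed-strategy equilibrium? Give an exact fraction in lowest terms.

33/4

The western merchant mixes with probability q on Copper, chosen so the eastern merchant is indifferent: 6q + 9(1−q) = 3q + 10(1−q) gives q = 1/4.
The eastern merchant's expected payoff (from either row, since indifferent) is 6·1/4 + 9·3/4 = 33/4.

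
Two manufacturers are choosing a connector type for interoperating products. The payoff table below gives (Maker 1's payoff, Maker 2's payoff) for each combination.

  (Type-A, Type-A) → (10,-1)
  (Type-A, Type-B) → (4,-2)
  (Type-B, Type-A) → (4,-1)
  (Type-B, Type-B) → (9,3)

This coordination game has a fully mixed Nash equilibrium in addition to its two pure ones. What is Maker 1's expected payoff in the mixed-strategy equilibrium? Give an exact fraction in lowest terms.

Maker 2 mixes with probability q on Type-A, chosen so Maker 1 is indifferent: 10q + 4(1−q) = 4q + 9(1−q) gives q = 5/11.
Maker 1's expected payoff (from either row, since indifferent) is 10·5/11 + 4·6/11 = 74/11.

74/11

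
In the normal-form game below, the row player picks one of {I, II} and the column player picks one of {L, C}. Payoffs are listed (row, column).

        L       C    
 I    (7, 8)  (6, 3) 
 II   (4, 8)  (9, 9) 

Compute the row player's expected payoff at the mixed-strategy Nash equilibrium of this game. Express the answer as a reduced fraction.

13/2

The column player mixes with probability q on L, chosen so the row player is indifferent: 7q + 6(1−q) = 4q + 9(1−q) gives q = 1/2.
The row player's expected payoff (from either row, since indifferent) is 7·1/2 + 6·1/2 = 13/2.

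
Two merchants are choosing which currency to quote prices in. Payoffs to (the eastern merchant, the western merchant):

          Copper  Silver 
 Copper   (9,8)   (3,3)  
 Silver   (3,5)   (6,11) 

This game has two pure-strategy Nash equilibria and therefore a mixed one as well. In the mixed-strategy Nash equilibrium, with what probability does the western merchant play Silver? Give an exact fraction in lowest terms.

The western merchant's mix q on Copper must make the eastern merchant indifferent between Copper and Silver.
The eastern merchant's payoff from Copper: 9q + 3(1−q). From Silver: 3q + 6(1−q).
Set equal: 6q = 3(1−q) → q = 3/9 = 1/3.
Probability on Silver is 1 − 1/3 = 2/3.

2/3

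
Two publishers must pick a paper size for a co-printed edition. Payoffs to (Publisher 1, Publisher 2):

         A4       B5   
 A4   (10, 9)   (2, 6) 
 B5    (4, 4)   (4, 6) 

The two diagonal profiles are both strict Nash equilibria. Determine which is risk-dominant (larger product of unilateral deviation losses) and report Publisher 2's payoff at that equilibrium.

9

At both A4: Publisher 1 loses 10 − 4 = 6 by deviating; Publisher 2 loses 9 − 6 = 3. Product = 6·3 = 18.
At both B5: Publisher 1 loses 4 − 2 = 2 by deviating; Publisher 2 loses 6 − 4 = 2. Product = 2·2 = 4.
18 > 4, so both A4 is risk-dominant. Publisher 2's payoff there is 9.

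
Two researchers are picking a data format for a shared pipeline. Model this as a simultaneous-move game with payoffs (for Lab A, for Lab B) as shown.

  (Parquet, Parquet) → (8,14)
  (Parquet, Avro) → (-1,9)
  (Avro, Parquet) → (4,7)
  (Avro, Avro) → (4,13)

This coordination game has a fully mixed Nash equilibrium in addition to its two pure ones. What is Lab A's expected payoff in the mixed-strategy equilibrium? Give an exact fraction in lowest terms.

4

Lab B mixes with probability q on Parquet, chosen so Lab A is indifferent: 8q + (-1)(1−q) = 4q + 4(1−q) gives q = 5/9.
Lab A's expected payoff (from either row, since indifferent) is 8·5/9 + (-1)·4/9 = 4.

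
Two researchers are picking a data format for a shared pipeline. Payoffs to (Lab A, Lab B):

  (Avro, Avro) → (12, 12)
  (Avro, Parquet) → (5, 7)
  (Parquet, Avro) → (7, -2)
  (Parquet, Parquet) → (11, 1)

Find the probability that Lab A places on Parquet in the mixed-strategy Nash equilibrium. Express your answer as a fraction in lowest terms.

5/8

Lab A's mix p on Avro must make Lab B indifferent between Avro and Parquet.
Lab B's payoff from Avro: 12p + (-2)(1−p). From Parquet: 7p + 1(1−p).
Set equal: 5p = 3(1−p) → p = 3/8.
Probability on Parquet is 1 − 3/8 = 5/8.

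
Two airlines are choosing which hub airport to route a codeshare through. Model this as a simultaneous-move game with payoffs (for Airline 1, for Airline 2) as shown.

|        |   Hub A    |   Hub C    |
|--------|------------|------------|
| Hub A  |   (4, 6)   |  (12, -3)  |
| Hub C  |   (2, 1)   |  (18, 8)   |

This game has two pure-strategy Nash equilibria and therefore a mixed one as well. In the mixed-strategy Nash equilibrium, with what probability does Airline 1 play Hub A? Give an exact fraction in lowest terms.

Airline 1's mix p on Hub A must make Airline 2 indifferent between Hub A and Hub C.
Airline 2's payoff from Hub A: 6p + 1(1−p). From Hub C: (-3)p + 8(1−p).
Set equal: 9p = 7(1−p) → p = 7/16.

7/16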